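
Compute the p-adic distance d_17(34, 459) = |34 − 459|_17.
d_17(34, 459) = 1/17

Step 1 — x − y = 34 − 459 = -425. Step 2 — v_17(-425) = 1 (factor: -425 = −(17^1 · 25); the sign does not affect v_p). Step 3 — |x − y|_17 = 17^{-1} = 1/17.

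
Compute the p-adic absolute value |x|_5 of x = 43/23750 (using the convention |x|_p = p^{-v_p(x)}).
|43/23750|_5 = 625

Step 1 — compute v_5(x) by factoring powers of 5 out of the numerator and denominator: v_5(43/23750) = -4. Step 2 — apply |x|_p = p^{-v_p(x)} = 5^{4} = 625.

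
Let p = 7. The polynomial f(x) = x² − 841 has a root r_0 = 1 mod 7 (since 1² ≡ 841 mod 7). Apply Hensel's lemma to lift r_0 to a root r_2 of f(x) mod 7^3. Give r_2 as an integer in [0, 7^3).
r_2 = 29 (mod 343)

Hensel's recurrence: r_{i+1} = r_i − f(r_i)·(f′(r_i))^{-1} mod 7^{i+2}, with f′(x) = 2x. Iterate:
  r_0 = 1 (mod 7)
  r_1 = 29 (mod 49)
  r_2 = 29 (mod 343)
Final: r_2 = 29, and one checks f(r_2) ≡ 0 mod 7^3.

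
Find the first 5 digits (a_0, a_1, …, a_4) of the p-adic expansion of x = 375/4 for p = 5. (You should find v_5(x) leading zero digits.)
(a_0, …, a_4) = (0, 0, 0, 2, 1)

v_5(375/4) = 3, so a_0 = ... = a_2 = 0. Factor out: x = 5^3 · u with u = 3/4 a unit in ℤ_5. Expand u iteratively via a_{v+i} = u_i mod 5, u_{i+1} = (u_i − a_{v+i})/5:
  u_0 = 3/4;  a_3 = 2;  u_1 = (u_0 − 2)/5 = -1/4
  u_1 = -1/4;  a_4 = 1;  u_2 = (u_1 − 1)/5 = -1/4
Digits: (0, 0, 0, 2, 1).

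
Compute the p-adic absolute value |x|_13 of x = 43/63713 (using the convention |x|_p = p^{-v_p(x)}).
|43/63713|_13 = 2197

Step 1 — compute v_13(x) by factoring powers of 13 out of the numerator and denominator: v_13(43/63713) = -3. Step 2 — apply |x|_p = p^{-v_p(x)} = 13^{3} = 2197.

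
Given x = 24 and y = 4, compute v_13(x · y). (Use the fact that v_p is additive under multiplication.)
v_13(96) = 0

v_p(x) = 0 (factor: 24 = 13^0 · 24); v_p(y) = 0 (factor: 4 = 13^0 · 4). Additivity: v_p(xy) = v_p(x) + v_p(y) = 0 + 0 = 0. (Direct check: xy = 96 = 13^0 · (96).)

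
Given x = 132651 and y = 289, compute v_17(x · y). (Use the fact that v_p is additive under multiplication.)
v_17(38336139) = 5

v_p(x) = 3 (factor: 132651 = 17^3 · 27); v_p(y) = 2 (factor: 289 = 17^2 · 1). Additivity: v_p(xy) = v_p(x) + v_p(y) = 3 + 2 = 5. (Direct check: xy = 38336139 = 17^5 · (27).)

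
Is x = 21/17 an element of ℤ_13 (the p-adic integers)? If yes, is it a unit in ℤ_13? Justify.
x ∈ ℤ_13^× (unit); v_13(x) = 0

ℤ_13 = {x ∈ ℚ_13 : v_13(x) ≥ 0} and ℤ_13^× = {x ∈ ℤ_13 : v_13(x) = 0}. Here v_13(21/17) = v_13(num) − v_13(den) = 0; compare against these criteria.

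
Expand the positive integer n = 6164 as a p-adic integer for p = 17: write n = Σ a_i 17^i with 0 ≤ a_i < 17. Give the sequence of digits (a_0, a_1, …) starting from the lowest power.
(a_0, a_1, …) = (10, 5, 4, 1)

Repeated division by 17 gives the digits low-to-high: 6164 = 10 + 5·17^1 + 4·17^2 + 1·17^3. Digit sequence: (10, 5, 4, 1).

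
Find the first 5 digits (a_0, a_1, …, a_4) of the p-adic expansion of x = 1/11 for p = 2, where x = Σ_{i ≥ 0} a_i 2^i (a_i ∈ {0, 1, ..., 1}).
(a_0, …, a_4) = (1, 1, 0, 0, 0)

v_2(1/11) = 0 (numerator and denominator both coprime to 2), so x ∈ ℤ_2^×. Compute digits iteratively via a_i = x_i mod 2, x_{i+1} = (x_i − a_i)/2, with x_0 = x:
  x_0 = 1/11;  a_0 = 1;  x_1 = (x_0 − 1)/2 = -5/11
  x_1 = -5/11;  a_1 = 1;  x_2 = (x_1 − 1)/2 = -8/11
  x_2 = -8/11;  a_2 = 0;  x_3 = (x_2 − 0)/2 = -4/11
  x_3 = -4/11;  a_3 = 0;  x_4 = (x_3 − 0)/2 = -2/11
  x_4 = -2/11;  a_4 = 0;  x_5 = (x_4 − 0)/2 = -1/11
Digits: (1, 1, 0, 0, 0).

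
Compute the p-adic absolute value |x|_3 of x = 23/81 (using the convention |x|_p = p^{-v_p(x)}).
|23/81|_3 = 81

Step 1 — compute v_3(x) by factoring powers of 3 out of the numerator and denominator: v_3(23/81) = -4. Step 2 — apply |x|_p = p^{-v_p(x)} = 3^{4} = 81.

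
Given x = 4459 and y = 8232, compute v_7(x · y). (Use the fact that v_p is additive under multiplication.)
v_7(36706488) = 6

v_p(x) = 3 (factor: 4459 = 7^3 · 13); v_p(y) = 3 (factor: 8232 = 7^3 · 24). Additivity: v_p(xy) = v_p(x) + v_p(y) = 3 + 3 = 6. (Direct check: xy = 36706488 = 7^6 · (312).)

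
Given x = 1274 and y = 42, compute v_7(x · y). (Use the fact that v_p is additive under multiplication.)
v_7(53508) = 3

v_p(x) = 2 (factor: 1274 = 7^2 · 26); v_p(y) = 1 (factor: 42 = 7^1 · 6). Additivity: v_p(xy) = v_p(x) + v_p(y) = 2 + 1 = 3. (Direct check: xy = 53508 = 7^3 · (156).)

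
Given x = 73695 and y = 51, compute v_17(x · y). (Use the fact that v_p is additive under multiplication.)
v_17(3758445) = 4

v_p(x) = 3 (factor: 73695 = 17^3 · 15); v_p(y) = 1 (factor: 51 = 17^1 · 3). Additivity: v_p(xy) = v_p(x) + v_p(y) = 3 + 1 = 4. (Direct check: xy = 3758445 = 17^4 · (45).)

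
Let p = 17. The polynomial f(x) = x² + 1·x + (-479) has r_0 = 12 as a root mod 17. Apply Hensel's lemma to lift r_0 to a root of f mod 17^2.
r_1 = 233 (mod 289)

Hensel: r_{i+1} = r_i − f(r_i)·(f′(r_i))^{-1} mod 17^{i+2}, f′(x) = 2x + 1. Iterate:
  r_0 = 12 (mod 17)
  r_1 = 233 (mod 289)
Final: r = 233 satisfies f(r) ≡ 0 mod 17^2.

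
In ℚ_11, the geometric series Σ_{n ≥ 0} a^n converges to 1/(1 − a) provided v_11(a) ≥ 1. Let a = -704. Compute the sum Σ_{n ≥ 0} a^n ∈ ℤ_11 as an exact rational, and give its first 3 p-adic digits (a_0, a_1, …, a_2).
Σ a^n = 1/(1 − a) = 1/705;  first 3 digits = (1, 2, 9)

v_11(a) = 1 ≥ 1, so the series converges in ℤ_11 to 1/(1 − a) = 1/(1 − (-704)) = 1/705. Expand this rational in ℤ_11: compute digits iteratively via d_i = x_i mod 11, x_{i+1} = (x_i − d_i)/11. The first 3 digits are (1, 2, 9).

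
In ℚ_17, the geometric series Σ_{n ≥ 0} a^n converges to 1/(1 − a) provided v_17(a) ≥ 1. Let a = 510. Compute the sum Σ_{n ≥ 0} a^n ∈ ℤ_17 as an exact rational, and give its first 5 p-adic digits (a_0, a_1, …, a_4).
Σ a^n = 1/(1 − a) = -1/509;  first 5 digits = (1, 13, 0, 6, 11)

v_17(a) = 1 ≥ 1, so the series converges in ℤ_17 to 1/(1 − a) = 1/(1 − 510) = -1/509. Expand this rational in ℤ_17: compute digits iteratively via d_i = x_i mod 17, x_{i+1} = (x_i − d_i)/17. The first 5 digits are (1, 13, 0, 6, 11).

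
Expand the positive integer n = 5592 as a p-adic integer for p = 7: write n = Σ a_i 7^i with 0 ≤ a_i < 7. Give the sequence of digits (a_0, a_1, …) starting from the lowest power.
(a_0, a_1, …) = (6, 0, 2, 2, 2)

Repeated division by 7 gives the digits low-to-high: 5592 = 6 + 2·7^2 + 2·7^3 + 2·7^4. Digit sequence: (6, 0, 2, 2, 2).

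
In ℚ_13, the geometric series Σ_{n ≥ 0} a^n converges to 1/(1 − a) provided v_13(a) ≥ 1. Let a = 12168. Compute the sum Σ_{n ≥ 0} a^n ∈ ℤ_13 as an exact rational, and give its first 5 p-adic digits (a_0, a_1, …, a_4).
Σ a^n = 1/(1 − a) = -1/12167;  first 5 digits = (1, 0, 7, 5, 10)

v_13(a) = 2 ≥ 1, so the series converges in ℤ_13 to 1/(1 − a) = 1/(1 − 12168) = -1/12167. Expand this rational in ℤ_13: compute digits iteratively via d_i = x_i mod 13, x_{i+1} = (x_i − d_i)/13. The first 5 digits are (1, 0, 7, 5, 10).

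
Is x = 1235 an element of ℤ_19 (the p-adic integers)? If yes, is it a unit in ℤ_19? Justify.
x ∈ ℤ_19 but not a unit; v_19(x) = 1 > 0

ℤ_19 = {x ∈ ℚ_19 : v_19(x) ≥ 0} and ℤ_19^× = {x ∈ ℤ_19 : v_19(x) = 0}. Here v_19(1235) = v_19(num) − v_19(den) = 1; compare against these criteria.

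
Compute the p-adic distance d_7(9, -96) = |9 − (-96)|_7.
d_7(9, -96) = 1/7

Step 1 — x − y = 9 − (-96) = 105. Step 2 — v_7(105) = 1 (factor: 105 = (7^1 · 15); the sign does not affect v_p). Step 3 — |x − y|_7 = 7^{-1} = 1/7.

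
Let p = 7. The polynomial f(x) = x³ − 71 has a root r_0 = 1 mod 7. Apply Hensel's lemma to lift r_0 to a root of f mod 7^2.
r_1 = 8 (mod 49)

Hensel: r_{i+1} = r_i − f(r_i)/f′(r_i) mod 7^{i+2}, where f′(x) = 3x². Iterate:
  r_0 = 1 (mod 7)
  r_1 = 8 (mod 49)
Final: r = 8 with f(r) ≡ 0 mod 7^2.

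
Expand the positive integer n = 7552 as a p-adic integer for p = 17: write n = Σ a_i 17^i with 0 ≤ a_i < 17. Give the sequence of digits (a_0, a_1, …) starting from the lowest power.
(a_0, a_1, …) = (4, 2, 9, 1)

Repeated division by 17 gives the digits low-to-high: 7552 = 4 + 2·17^1 + 9·17^2 + 1·17^3. Digit sequence: (4, 2, 9, 1).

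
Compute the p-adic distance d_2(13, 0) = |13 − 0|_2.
d_2(13, 0) = 1

Step 1 — x − y = 13 − 0 = 13. Step 2 — v_2(13) = 0 (factor: 13 = (2^0 · 13); the sign does not affect v_p). Step 3 — |x − y|_2 = 2^{0} = 1.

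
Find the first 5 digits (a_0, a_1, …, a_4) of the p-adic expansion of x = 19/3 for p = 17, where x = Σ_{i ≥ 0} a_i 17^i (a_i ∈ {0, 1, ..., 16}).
(a_0, …, a_4) = (12, 11, 5, 11, 5)

v_17(19/3) = 0 (numerator and denominator both coprime to 17), so x ∈ ℤ_17^×. Compute digits iteratively via a_i = x_i mod 17, x_{i+1} = (x_i − a_i)/17, with x_0 = x:
  x_0 = 19/3;  a_0 = 12;  x_1 = (x_0 − 12)/17 = -1/3
  x_1 = -1/3;  a_1 = 11;  x_2 = (x_1 − 11)/17 = -2/3
  x_2 = -2/3;  a_2 = 5;  x_3 = (x_2 − 5)/17 = -1/3
  x_3 = -1/3;  a_3 = 11;  x_4 = (x_3 − 11)/17 = -2/3
  x_4 = -2/3;  a_4 = 5;  x_5 = (x_4 − 5)/17 = -1/3
Digits: (12, 11, 5, 11, 5).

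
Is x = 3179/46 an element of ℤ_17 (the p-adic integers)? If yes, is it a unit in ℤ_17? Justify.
x ∈ ℤ_17 but not a unit; v_17(x) = 2 > 0

ℤ_17 = {x ∈ ℚ_17 : v_17(x) ≥ 0} and ℤ_17^× = {x ∈ ℤ_17 : v_17(x) = 0}. Here v_17(3179/46) = v_17(num) − v_17(den) = 2; compare against these criteria.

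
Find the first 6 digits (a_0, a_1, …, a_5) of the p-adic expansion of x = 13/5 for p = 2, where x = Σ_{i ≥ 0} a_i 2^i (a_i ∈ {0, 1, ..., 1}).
(a_0, …, a_5) = (1, 0, 0, 1, 0, 1)

v_2(13/5) = 0 (numerator and denominator both coprime to 2), so x ∈ ℤ_2^×. Compute digits iteratively via a_i = x_i mod 2, x_{i+1} = (x_i − a_i)/2, with x_0 = x:
  x_0 = 13/5;  a_0 = 1;  x_1 = (x_0 − 1)/2 = 4/5
  x_1 = 4/5;  a_1 = 0;  x_2 = (x_1 − 0)/2 = 2/5
  x_2 = 2/5;  a_2 = 0;  x_3 = (x_2 − 0)/2 = 1/5
  x_3 = 1/5;  a_3 = 1;  x_4 = (x_3 − 1)/2 = -2/5
  x_4 = -2/5;  a_4 = 0;  x_5 = (x_4 − 0)/2 = -1/5
  x_5 = -1/5;  a_5 = 1;  x_6 = (x_5 − 1)/2 = -3/5
Digits: (1, 0, 0, 1, 0, 1).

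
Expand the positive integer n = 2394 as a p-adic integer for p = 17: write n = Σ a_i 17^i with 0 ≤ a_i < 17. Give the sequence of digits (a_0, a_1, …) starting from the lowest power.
(a_0, a_1, …) = (14, 4, 8)

Repeated division by 17 gives the digits low-to-high: 2394 = 14 + 4·17^1 + 8·17^2. Digit sequence: (14, 4, 8).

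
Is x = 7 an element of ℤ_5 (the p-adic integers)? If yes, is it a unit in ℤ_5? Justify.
x ∈ ℤ_5^× (unit); v_5(x) = 0

ℤ_5 = {x ∈ ℚ_5 : v_5(x) ≥ 0} and ℤ_5^× = {x ∈ ℤ_5 : v_5(x) = 0}. Here v_5(7) = v_5(num) − v_5(den) = 0; compare against these criteria.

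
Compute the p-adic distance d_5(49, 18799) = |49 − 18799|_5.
d_5(49, 18799) = 1/3125

Step 1 — x − y = 49 − 18799 = -18750. Step 2 — v_5(-18750) = 5 (factor: -18750 = −(5^5 · 6); the sign does not affect v_p). Step 3 — |x − y|_5 = 5^{-5} = 1/3125.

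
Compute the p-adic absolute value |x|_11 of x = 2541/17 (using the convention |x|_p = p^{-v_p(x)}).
|2541/17|_11 = 1/121

Step 1 — compute v_11(x) by factoring powers of 11 out of the numerator and denominator: v_11(2541/17) = 2. Step 2 — apply |x|_p = p^{-v_p(x)} = 11^{-2} = 1/121.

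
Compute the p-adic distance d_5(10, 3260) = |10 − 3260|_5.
d_5(10, 3260) = 1/125

Step 1 — x − y = 10 − 3260 = -3250. Step 2 — v_5(-3250) = 3 (factor: -3250 = −(5^3 · 26); the sign does not affect v_p). Step 3 — |x − y|_5 = 5^{-3} = 1/125.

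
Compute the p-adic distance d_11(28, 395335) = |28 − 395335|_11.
d_11(28, 395335) = 1/14641

Step 1 — x − y = 28 − 395335 = -395307. Step 2 — v_11(-395307) = 4 (factor: -395307 = −(11^4 · 27); the sign does not affect v_p). Step 3 — |x − y|_11 = 11^{-4} = 1/14641.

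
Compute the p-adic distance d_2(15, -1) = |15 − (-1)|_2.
d_2(15, -1) = 1/16

Step 1 — x − y = 15 − (-1) = 16. Step 2 — v_2(16) = 4 (factor: 16 = (2^4 · 1); the sign does not affect v_p). Step 3 — |x − y|_2 = 2^{-4} = 1/16.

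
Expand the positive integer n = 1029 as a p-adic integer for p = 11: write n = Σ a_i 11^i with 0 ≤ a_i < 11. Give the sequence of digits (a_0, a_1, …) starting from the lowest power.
(a_0, a_1, …) = (6, 5, 8)

Repeated division by 11 gives the digits low-to-high: 1029 = 6 + 5·11^1 + 8·11^2. Digit sequence: (6, 5, 8).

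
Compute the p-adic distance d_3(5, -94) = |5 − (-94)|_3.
d_3(5, -94) = 1/9

Step 1 — x − y = 5 − (-94) = 99. Step 2 — v_3(99) = 2 (factor: 99 = (3^2 · 11); the sign does not affect v_p). Step 3 — |x − y|_3 = 3^{-2} = 1/9.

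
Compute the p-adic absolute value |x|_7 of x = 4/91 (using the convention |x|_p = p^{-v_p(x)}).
|4/91|_7 = 7

Step 1 — compute v_7(x) by factoring powers of 7 out of the numerator and denominator: v_7(4/91) = -1. Step 2 — apply |x|_p = p^{-v_p(x)} = 7^{1} = 7.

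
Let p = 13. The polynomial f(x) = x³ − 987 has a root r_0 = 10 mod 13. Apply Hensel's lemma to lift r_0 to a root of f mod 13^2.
r_1 = 166 (mod 169)

Hensel: r_{i+1} = r_i − f(r_i)/f′(r_i) mod 13^{i+2}, where f′(x) = 3x². Iterate:
  r_0 = 10 (mod 13)
  r_1 = 166 (mod 169)
Final: r = 166 with f(r) ≡ 0 mod 13^2.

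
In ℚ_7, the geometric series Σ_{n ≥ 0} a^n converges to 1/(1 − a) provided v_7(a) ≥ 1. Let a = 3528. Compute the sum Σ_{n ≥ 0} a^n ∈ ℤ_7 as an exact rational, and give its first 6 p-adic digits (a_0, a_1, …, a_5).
Σ a^n = 1/(1 − a) = -1/3527;  first 6 digits = (1, 0, 2, 3, 5, 5)

v_7(a) = 2 ≥ 1, so the series converges in ℤ_7 to 1/(1 − a) = 1/(1 − 3528) = -1/3527. Expand this rational in ℤ_7: compute digits iteratively via d_i = x_i mod 7, x_{i+1} = (x_i − d_i)/7. The first 6 digits are (1, 0, 2, 3, 5, 5).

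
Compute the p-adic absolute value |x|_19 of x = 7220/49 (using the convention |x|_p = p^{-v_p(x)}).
|7220/49|_19 = 1/361

Step 1 — compute v_19(x) by factoring powers of 19 out of the numerator and denominator: v_19(7220/49) = 2. Step 2 — apply |x|_p = p^{-v_p(x)} = 19^{-2} = 1/361.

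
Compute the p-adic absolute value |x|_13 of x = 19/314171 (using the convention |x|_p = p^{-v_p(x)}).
|19/314171|_13 = 28561

Step 1 — compute v_13(x) by factoring powers of 13 out of the numerator and denominator: v_13(19/314171) = -4. Step 2 — apply |x|_p = p^{-v_p(x)} = 13^{4} = 28561.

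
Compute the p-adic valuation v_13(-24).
v_13(-24) = 0

v_13(n) is the largest exponent k such that 13^k divides n. Factor out: -24 = -13^0 · 24. (Sign doesn't affect v_p.) So v_13(-24) = 0.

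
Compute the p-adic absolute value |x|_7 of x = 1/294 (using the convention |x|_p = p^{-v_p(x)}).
|1/294|_7 = 49

Step 1 — compute v_7(x) by factoring powers of 7 out of the numerator and denominator: v_7(1/294) = -2. Step 2 — apply |x|_p = p^{-v_p(x)} = 7^{2} = 49.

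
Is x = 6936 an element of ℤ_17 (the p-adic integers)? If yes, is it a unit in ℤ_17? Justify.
x ∈ ℤ_17 but not a unit; v_17(x) = 2 > 0

ℤ_17 = {x ∈ ℚ_17 : v_17(x) ≥ 0} and ℤ_17^× = {x ∈ ℤ_17 : v_17(x) = 0}. Here v_17(6936) = v_17(num) − v_17(den) = 2; compare against these criteria.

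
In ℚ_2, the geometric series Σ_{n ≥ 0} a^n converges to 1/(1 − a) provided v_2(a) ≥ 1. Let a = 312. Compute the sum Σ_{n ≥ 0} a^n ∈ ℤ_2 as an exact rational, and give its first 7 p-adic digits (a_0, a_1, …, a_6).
Σ a^n = 1/(1 − a) = -1/311;  first 7 digits = (1, 0, 0, 1, 1, 1, 1)

v_2(a) = 3 ≥ 1, so the series converges in ℤ_2 to 1/(1 − a) = 1/(1 − 312) = -1/311. Expand this rational in ℤ_2: compute digits iteratively via d_i = x_i mod 2, x_{i+1} = (x_i − d_i)/2. The first 7 digits are (1, 0, 0, 1, 1, 1, 1).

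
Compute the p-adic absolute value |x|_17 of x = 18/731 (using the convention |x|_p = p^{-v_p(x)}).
|18/731|_17 = 17

Step 1 — compute v_17(x) by factoring powers of 17 out of the numerator and denominator: v_17(18/731) = -1. Step 2 — apply |x|_p = p^{-v_p(x)} = 17^{1} = 17.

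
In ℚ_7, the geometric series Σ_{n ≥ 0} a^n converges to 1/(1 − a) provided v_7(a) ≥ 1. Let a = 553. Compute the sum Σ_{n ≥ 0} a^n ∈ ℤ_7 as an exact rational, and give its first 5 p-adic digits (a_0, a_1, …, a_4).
Σ a^n = 1/(1 − a) = -1/552;  first 5 digits = (1, 2, 1, 5, 3)

v_7(a) = 1 ≥ 1, so the series converges in ℤ_7 to 1/(1 − a) = 1/(1 − 553) = -1/552. Expand this rational in ℤ_7: compute digits iteratively via d_i = x_i mod 7, x_{i+1} = (x_i − d_i)/7. The first 5 digits are (1, 2, 1, 5, 3).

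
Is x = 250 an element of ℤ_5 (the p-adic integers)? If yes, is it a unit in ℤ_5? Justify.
x ∈ ℤ_5 but not a unit; v_5(x) = 3 > 0

ℤ_5 = {x ∈ ℚ_5 : v_5(x) ≥ 0} and ℤ_5^× = {x ∈ ℤ_5 : v_5(x) = 0}. Here v_5(250) = v_5(num) − v_5(den) = 3; compare against these criteria.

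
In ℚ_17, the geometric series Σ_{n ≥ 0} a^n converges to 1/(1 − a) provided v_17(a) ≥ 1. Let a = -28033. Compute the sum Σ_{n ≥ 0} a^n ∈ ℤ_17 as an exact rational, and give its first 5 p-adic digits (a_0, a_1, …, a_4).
Σ a^n = 1/(1 − a) = 1/28034;  first 5 digits = (1, 0, 5, 11, 7)

v_17(a) = 2 ≥ 1, so the series converges in ℤ_17 to 1/(1 − a) = 1/(1 − (-28033)) = 1/28034. Expand this rational in ℤ_17: compute digits iteratively via d_i = x_i mod 17, x_{i+1} = (x_i − d_i)/17. The first 5 digits are (1, 0, 5, 11, 7).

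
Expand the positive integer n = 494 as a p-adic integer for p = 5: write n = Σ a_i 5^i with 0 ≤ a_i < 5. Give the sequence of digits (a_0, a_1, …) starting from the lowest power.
(a_0, a_1, …) = (4, 3, 4, 3)

Repeated division by 5 gives the digits low-to-high: 494 = 4 + 3·5^1 + 4·5^2 + 3·5^3. Digit sequence: (4, 3, 4, 3).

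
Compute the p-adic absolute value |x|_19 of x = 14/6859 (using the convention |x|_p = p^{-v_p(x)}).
|14/6859|_19 = 6859

Step 1 — compute v_19(x) by factoring powers of 19 out of the numerator and denominator: v_19(14/6859) = -3. Step 2 — apply |x|_p = p^{-v_p(x)} = 19^{3} = 6859.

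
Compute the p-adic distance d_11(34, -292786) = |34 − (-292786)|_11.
d_11(34, -292786) = 1/14641

Step 1 — x − y = 34 − (-292786) = 292820. Step 2 — v_11(292820) = 4 (factor: 292820 = (11^4 · 20); the sign does not affect v_p). Step 3 — |x − y|_11 = 11^{-4} = 1/14641.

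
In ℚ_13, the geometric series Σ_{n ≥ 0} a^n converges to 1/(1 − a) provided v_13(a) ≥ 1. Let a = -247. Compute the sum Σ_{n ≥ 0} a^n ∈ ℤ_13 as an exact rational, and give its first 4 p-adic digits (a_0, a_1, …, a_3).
Σ a^n = 1/(1 − a) = 1/248;  first 4 digits = (1, 7, 8, 6)

v_13(a) = 1 ≥ 1, so the series converges in ℤ_13 to 1/(1 − a) = 1/(1 − (-247)) = 1/248. Expand this rational in ℤ_13: compute digits iteratively via d_i = x_i mod 13, x_{i+1} = (x_i − d_i)/13. The first 4 digits are (1, 7, 8, 6).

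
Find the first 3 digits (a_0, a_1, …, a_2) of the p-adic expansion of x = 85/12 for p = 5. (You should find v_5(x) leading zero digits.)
(a_0, …, a_2) = (0, 1, 3)

v_5(85/12) = 1, so a_0 = ... = a_0 = 0. Factor out: x = 5^1 · u with u = 17/12 a unit in ℤ_5. Expand u iteratively via a_{v+i} = u_i mod 5, u_{i+1} = (u_i − a_{v+i})/5:
  u_0 = 17/12;  a_1 = 1;  u_1 = (u_0 − 1)/5 = 1/12
  u_1 = 1/12;  a_2 = 3;  u_2 = (u_1 − 3)/5 = -7/12
Digits: (0, 1, 3).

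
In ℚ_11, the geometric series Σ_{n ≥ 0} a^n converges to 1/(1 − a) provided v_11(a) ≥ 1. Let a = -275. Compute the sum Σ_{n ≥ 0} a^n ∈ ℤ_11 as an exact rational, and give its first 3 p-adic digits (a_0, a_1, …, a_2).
Σ a^n = 1/(1 − a) = 1/276;  first 3 digits = (1, 8, 6)

v_11(a) = 1 ≥ 1, so the series converges in ℤ_11 to 1/(1 − a) = 1/(1 − (-275)) = 1/276. Expand this rational in ℤ_11: compute digits iteratively via d_i = x_i mod 11, x_{i+1} = (x_i − d_i)/11. The first 3 digits are (1, 8, 6).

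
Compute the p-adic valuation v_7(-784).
v_7(-784) = 2

v_7(n) is the largest exponent k such that 7^k divides n. Factor out: -784 = -7^2 · 16. (Sign doesn't affect v_p.) So v_7(-784) = 2.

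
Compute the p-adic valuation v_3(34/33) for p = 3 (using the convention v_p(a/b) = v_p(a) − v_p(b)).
v_3(34/33) = -1

Factor powers of 3 from the numerator and denominator of the reduced fraction: 34 = 3^0 · 34 and 33 = 3^1 · 11. Apply v_p(a/b) = v_p(a) − v_p(b): v_3(34/33) = 0 − 1 = -1.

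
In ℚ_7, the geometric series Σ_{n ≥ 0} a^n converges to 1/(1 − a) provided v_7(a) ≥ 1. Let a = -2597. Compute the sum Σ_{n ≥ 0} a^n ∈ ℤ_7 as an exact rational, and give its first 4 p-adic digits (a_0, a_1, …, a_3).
Σ a^n = 1/(1 − a) = 1/2598;  first 4 digits = (1, 0, 3, 6)

v_7(a) = 2 ≥ 1, so the series converges in ℤ_7 to 1/(1 − a) = 1/(1 − (-2597)) = 1/2598. Expand this rational in ℤ_7: compute digits iteratively via d_i = x_i mod 7, x_{i+1} = (x_i − d_i)/7. The first 4 digits are (1, 0, 3, 6).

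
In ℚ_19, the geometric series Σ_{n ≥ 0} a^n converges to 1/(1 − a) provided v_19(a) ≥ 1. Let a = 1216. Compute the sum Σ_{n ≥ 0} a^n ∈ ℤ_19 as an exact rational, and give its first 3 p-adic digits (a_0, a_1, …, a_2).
Σ a^n = 1/(1 − a) = -1/1215;  first 3 digits = (1, 7, 14)

v_19(a) = 1 ≥ 1, so the series converges in ℤ_19 to 1/(1 − a) = 1/(1 − 1216) = -1/1215. Expand this rational in ℤ_19: compute digits iteratively via d_i = x_i mod 19, x_{i+1} = (x_i − d_i)/19. The first 3 digits are (1, 7, 14).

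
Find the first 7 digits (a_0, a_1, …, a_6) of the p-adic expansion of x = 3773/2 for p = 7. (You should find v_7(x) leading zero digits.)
(a_0, …, a_6) = (0, 0, 0, 2, 4, 3, 3)

v_7(3773/2) = 3, so a_0 = ... = a_2 = 0. Factor out: x = 7^3 · u with u = 11/2 a unit in ℤ_7. Expand u iteratively via a_{v+i} = u_i mod 7, u_{i+1} = (u_i − a_{v+i})/7:
  u_0 = 11/2;  a_3 = 2;  u_1 = (u_0 − 2)/7 = 1/2
  u_1 = 1/2;  a_4 = 4;  u_2 = (u_1 − 4)/7 = -1/2
  u_2 = -1/2;  a_5 = 3;  u_3 = (u_2 − 3)/7 = -1/2
  u_3 = -1/2;  a_6 = 3;  u_4 = (u_3 − 3)/7 = -1/2
Digits: (0, 0, 0, 2, 4, 3, 3).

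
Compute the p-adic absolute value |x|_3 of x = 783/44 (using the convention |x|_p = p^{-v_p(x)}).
|783/44|_3 = 1/27

Step 1 — compute v_3(x) by factoring powers of 3 out of the numerator and denominator: v_3(783/44) = 3. Step 2 — apply |x|_p = p^{-v_p(x)} = 3^{-3} = 1/27.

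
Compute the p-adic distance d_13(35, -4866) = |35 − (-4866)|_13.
d_13(35, -4866) = 1/169

Step 1 — x − y = 35 − (-4866) = 4901. Step 2 — v_13(4901) = 2 (factor: 4901 = (13^2 · 29); the sign does not affect v_p). Step 3 — |x − y|_13 = 13^{-2} = 1/169.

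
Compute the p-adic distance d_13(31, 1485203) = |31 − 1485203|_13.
d_13(31, 1485203) = 1/371293

Step 1 — x − y = 31 − 1485203 = -1485172. Step 2 — v_13(-1485172) = 5 (factor: -1485172 = −(13^5 · 4); the sign does not affect v_p). Step 3 — |x − y|_13 = 13^{-5} = 1/371293.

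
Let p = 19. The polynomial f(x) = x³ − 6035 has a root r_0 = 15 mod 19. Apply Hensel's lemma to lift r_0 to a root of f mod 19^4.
r_3 = 75730 (mod 130321)

Hensel: r_{i+1} = r_i − f(r_i)/f′(r_i) mod 19^{i+2}, where f′(x) = 3x². Iterate:
  r_0 = 15 (mod 19)
  r_1 = 281 (mod 361)
  r_2 = 281 (mod 6859)
  r_3 = 75730 (mod 130321)
Final: r = 75730 with f(r) ≡ 0 mod 19^4.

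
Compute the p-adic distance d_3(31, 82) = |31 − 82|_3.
d_3(31, 82) = 1/3

Step 1 — x − y = 31 − 82 = -51. Step 2 — v_3(-51) = 1 (factor: -51 = −(3^1 · 17); the sign does not affect v_p). Step 3 — |x − y|_3 = 3^{-1} = 1/3.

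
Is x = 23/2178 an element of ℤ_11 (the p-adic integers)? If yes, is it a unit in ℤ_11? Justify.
x ∉ ℤ_11 (v_11(x) = -2 < 0)

ℤ_11 = {x ∈ ℚ_11 : v_11(x) ≥ 0} and ℤ_11^× = {x ∈ ℤ_11 : v_11(x) = 0}. Here v_11(23/2178) = v_11(num) − v_11(den) = -2; compare against these criteria.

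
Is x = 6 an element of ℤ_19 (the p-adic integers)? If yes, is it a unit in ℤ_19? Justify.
x ∈ ℤ_19^× (unit); v_19(x) = 0

ℤ_19 = {x ∈ ℚ_19 : v_19(x) ≥ 0} and ℤ_19^× = {x ∈ ℤ_19 : v_19(x) = 0}. Here v_19(6) = v_19(num) − v_19(den) = 0; compare against these criteria.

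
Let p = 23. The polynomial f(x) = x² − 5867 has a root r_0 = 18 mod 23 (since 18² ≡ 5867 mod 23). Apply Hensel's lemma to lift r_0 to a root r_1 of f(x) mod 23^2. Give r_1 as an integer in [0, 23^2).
r_1 = 363 (mod 529)

Hensel's recurrence: r_{i+1} = r_i − f(r_i)·(f′(r_i))^{-1} mod 23^{i+2}, with f′(x) = 2x. Iterate:
  r_0 = 18 (mod 23)
  r_1 = 363 (mod 529)
Final: r_1 = 363, and one checks f(r_1) ≡ 0 mod 23^2.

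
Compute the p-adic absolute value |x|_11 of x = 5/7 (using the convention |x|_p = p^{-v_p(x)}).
|5/7|_11 = 1

Step 1 — compute v_11(x) by factoring powers of 11 out of the numerator and denominator: v_11(5/7) = 0. Step 2 — apply |x|_p = p^{-v_p(x)} = 11^{0} = 1.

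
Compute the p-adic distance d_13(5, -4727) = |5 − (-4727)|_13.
d_13(5, -4727) = 1/169

Step 1 — x − y = 5 − (-4727) = 4732. Step 2 — v_13(4732) = 2 (factor: 4732 = (13^2 · 28); the sign does not affect v_p). Step 3 — |x − y|_13 = 13^{-2} = 1/169.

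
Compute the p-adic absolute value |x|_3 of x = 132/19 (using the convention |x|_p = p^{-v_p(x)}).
|132/19|_3 = 1/3

Step 1 — compute v_3(x) by factoring powers of 3 out of the numerator and denominator: v_3(132/19) = 1. Step 2 — apply |x|_p = p^{-v_p(x)} = 3^{-1} = 1/3.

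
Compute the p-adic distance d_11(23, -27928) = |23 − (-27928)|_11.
d_11(23, -27928) = 1/1331

Step 1 — x − y = 23 − (-27928) = 27951. Step 2 — v_11(27951) = 3 (factor: 27951 = (11^3 · 21); the sign does not affect v_p). Step 3 — |x − y|_11 = 11^{-3} = 1/1331.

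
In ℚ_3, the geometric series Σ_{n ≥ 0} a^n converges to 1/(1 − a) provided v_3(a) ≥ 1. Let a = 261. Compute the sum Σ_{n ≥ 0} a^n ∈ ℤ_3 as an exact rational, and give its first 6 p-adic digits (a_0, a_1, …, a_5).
Σ a^n = 1/(1 − a) = -1/260;  first 6 digits = (1, 0, 2, 0, 1, 2)

v_3(a) = 2 ≥ 1, so the series converges in ℤ_3 to 1/(1 − a) = 1/(1 − 261) = -1/260. Expand this rational in ℤ_3: compute digits iteratively via d_i = x_i mod 3, x_{i+1} = (x_i − d_i)/3. The first 6 digits are (1, 0, 2, 0, 1, 2).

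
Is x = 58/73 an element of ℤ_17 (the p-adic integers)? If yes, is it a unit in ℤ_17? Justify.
x ∈ ℤ_17^× (unit); v_17(x) = 0

ℤ_17 = {x ∈ ℚ_17 : v_17(x) ≥ 0} and ℤ_17^× = {x ∈ ℤ_17 : v_17(x) = 0}. Here v_17(58/73) = v_17(num) − v_17(den) = 0; compare against these criteria.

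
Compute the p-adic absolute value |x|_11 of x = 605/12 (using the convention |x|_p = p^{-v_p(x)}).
|605/12|_11 = 1/121

Step 1 — compute v_11(x) by factoring powers of 11 out of the numerator and denominator: v_11(605/12) = 2. Step 2 — apply |x|_p = p^{-v_p(x)} = 11^{-2} = 1/121.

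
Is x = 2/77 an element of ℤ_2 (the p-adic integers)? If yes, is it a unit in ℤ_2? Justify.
x ∈ ℤ_2 but not a unit; v_2(x) = 1 > 0

ℤ_2 = {x ∈ ℚ_2 : v_2(x) ≥ 0} and ℤ_2^× = {x ∈ ℤ_2 : v_2(x) = 0}. Here v_2(2/77) = v_2(num) − v_2(den) = 1; compare against these criteria.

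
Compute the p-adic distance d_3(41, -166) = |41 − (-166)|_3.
d_3(41, -166) = 1/9

Step 1 — x − y = 41 − (-166) = 207. Step 2 — v_3(207) = 2 (factor: 207 = (3^2 · 23); the sign does not affect v_p). Step 3 — |x − y|_3 = 3^{-2} = 1/9.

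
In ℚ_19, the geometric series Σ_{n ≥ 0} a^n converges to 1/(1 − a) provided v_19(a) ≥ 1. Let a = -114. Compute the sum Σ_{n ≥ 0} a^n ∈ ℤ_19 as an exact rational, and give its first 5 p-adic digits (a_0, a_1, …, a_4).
Σ a^n = 1/(1 − a) = 1/115;  first 5 digits = (1, 13, 16, 13, 11)

v_19(a) = 1 ≥ 1, so the series converges in ℤ_19 to 1/(1 − a) = 1/(1 − (-114)) = 1/115. Expand this rational in ℤ_19: compute digits iteratively via d_i = x_i mod 19, x_{i+1} = (x_i − d_i)/19. The first 5 digits are (1, 13, 16, 13, 11).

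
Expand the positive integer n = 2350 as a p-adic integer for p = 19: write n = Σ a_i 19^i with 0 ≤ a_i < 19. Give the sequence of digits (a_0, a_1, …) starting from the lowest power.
(a_0, a_1, …) = (13, 9, 6)

Repeated division by 19 gives the digits low-to-high: 2350 = 13 + 9·19^1 + 6·19^2. Digit sequence: (13, 9, 6).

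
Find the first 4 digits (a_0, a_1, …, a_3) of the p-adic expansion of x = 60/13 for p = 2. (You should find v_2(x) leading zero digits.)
(a_0, …, a_3) = (0, 0, 1, 1)

v_2(60/13) = 2, so a_0 = ... = a_1 = 0. Factor out: x = 2^2 · u with u = 15/13 a unit in ℤ_2. Expand u iteratively via a_{v+i} = u_i mod 2, u_{i+1} = (u_i − a_{v+i})/2:
  u_0 = 15/13;  a_2 = 1;  u_1 = (u_0 − 1)/2 = 1/13
  u_1 = 1/13;  a_3 = 1;  u_2 = (u_1 − 1)/2 = -6/13
Digits: (0, 0, 1, 1).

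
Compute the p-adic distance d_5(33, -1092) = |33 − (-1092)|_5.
d_5(33, -1092) = 1/125

Step 1 — x − y = 33 − (-1092) = 1125. Step 2 — v_5(1125) = 3 (factor: 1125 = (5^3 · 9); the sign does not affect v_p). Step 3 — |x − y|_5 = 5^{-3} = 1/125.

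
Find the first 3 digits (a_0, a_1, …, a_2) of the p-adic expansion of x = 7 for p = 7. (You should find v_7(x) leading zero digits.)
(a_0, …, a_2) = (0, 1, 0)

v_7(7) = 1, so a_0 = ... = a_0 = 0. Factor out: x = 7^1 · u with u = 1 a unit in ℤ_7. Expand u iteratively via a_{v+i} = u_i mod 7, u_{i+1} = (u_i − a_{v+i})/7:
  u_0 = 1;  a_1 = 1;  u_1 = (u_0 − 1)/7 = 0
  u_1 = 0;  a_2 = 0;  u_2 = (u_1 − 0)/7 = 0
Digits: (0, 1, 0).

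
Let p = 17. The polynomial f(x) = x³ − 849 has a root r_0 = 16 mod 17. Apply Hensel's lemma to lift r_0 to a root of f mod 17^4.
r_3 = 56541 (mod 83521)

Hensel: r_{i+1} = r_i − f(r_i)/f′(r_i) mod 17^{i+2}, where f′(x) = 3x². Iterate:
  r_0 = 16 (mod 17)
  r_1 = 186 (mod 289)
  r_2 = 2498 (mod 4913)
  r_3 = 56541 (mod 83521)
Final: r = 56541 with f(r) ≡ 0 mod 17^4.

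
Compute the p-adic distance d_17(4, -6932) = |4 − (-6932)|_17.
d_17(4, -6932) = 1/289

Step 1 — x − y = 4 − (-6932) = 6936. Step 2 — v_17(6936) = 2 (factor: 6936 = (17^2 · 24); the sign does not affect v_p). Step 3 — |x − y|_17 = 17^{-2} = 1/289.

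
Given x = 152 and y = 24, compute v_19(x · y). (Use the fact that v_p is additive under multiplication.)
v_19(3648) = 1

v_p(x) = 1 (factor: 152 = 19^1 · 8); v_p(y) = 0 (factor: 24 = 19^0 · 24). Additivity: v_p(xy) = v_p(x) + v_p(y) = 1 + 0 = 1. (Direct check: xy = 3648 = 19^1 · (192).)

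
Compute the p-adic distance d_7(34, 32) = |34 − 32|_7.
d_7(34, 32) = 1

Step 1 — x − y = 34 − 32 = 2. Step 2 — v_7(2) = 0 (factor: 2 = (7^0 · 2); the sign does not affect v_p). Step 3 — |x − y|_7 = 7^{0} = 1.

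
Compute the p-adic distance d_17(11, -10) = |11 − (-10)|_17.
d_17(11, -10) = 1

Step 1 — x − y = 11 − (-10) = 21. Step 2 — v_17(21) = 0 (factor: 21 = (17^0 · 21); the sign does not affect v_p). Step 3 — |x − y|_17 = 17^{0} = 1.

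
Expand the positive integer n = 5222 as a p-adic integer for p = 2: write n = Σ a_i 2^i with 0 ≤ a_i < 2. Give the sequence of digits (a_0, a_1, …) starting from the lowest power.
(a_0, a_1, …) = (0, 1, 1, 0, 0, 1, 1, 0, 0, 0, 1, 0, 1)

Repeated division by 2 gives the digits low-to-high: 5222 = 1·2^1 + 1·2^2 + 1·2^5 + 1·2^6 + 1·2^10 + 1·2^12. Digit sequence: (0, 1, 1, 0, 0, 1, 1, 0, 0, 0, 1, 0, 1).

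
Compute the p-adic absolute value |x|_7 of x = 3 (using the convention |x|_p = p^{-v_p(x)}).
|3|_7 = 1

Step 1 — compute v_7(x) by factoring powers of 7 out of the numerator and denominator: v_7(3) = 0. Step 2 — apply |x|_p = p^{-v_p(x)} = 7^{0} = 1.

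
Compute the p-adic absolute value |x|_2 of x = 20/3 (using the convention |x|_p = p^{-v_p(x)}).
|20/3|_2 = 1/4

Step 1 — compute v_2(x) by factoring powers of 2 out of the numerator and denominator: v_2(20/3) = 2. Step 2 — apply |x|_p = p^{-v_p(x)} = 2^{-2} = 1/4.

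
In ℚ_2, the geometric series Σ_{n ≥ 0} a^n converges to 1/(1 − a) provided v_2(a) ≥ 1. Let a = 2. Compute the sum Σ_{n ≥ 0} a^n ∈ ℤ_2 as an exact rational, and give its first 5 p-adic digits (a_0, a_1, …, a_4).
Σ a^n = 1/(1 − a) = -1;  first 5 digits = (1, 1, 1, 1, 1)

v_2(a) = 1 ≥ 1, so the series converges in ℤ_2 to 1/(1 − a) = 1/(1 − 2) = -1. Expand this rational in ℤ_2: compute digits iteratively via d_i = x_i mod 2, x_{i+1} = (x_i − d_i)/2. The first 5 digits are (1, 1, 1, 1, 1).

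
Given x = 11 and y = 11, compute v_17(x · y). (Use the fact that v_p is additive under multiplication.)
v_17(121) = 0

v_p(x) = 0 (factor: 11 = 17^0 · 11); v_p(y) = 0 (factor: 11 = 17^0 · 11). Additivity: v_p(xy) = v_p(x) + v_p(y) = 0 + 0 = 0. (Direct check: xy = 121 = 17^0 · (121).)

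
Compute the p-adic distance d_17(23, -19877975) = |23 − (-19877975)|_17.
d_17(23, -19877975) = 1/1419857

Step 1 — x − y = 23 − (-19877975) = 19877998. Step 2 — v_17(19877998) = 5 (factor: 19877998 = (17^5 · 14); the sign does not affect v_p). Step 3 — |x − y|_17 = 17^{-5} = 1/1419857.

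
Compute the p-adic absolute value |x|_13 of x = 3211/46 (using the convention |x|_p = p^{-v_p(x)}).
|3211/46|_13 = 1/169

Step 1 — compute v_13(x) by factoring powers of 13 out of the numerator and denominator: v_13(3211/46) = 2. Step 2 — apply |x|_p = p^{-v_p(x)} = 13^{-2} = 1/169.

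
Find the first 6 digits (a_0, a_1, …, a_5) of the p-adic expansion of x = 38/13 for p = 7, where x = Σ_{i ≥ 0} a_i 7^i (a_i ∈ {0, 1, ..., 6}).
(a_0, …, a_5) = (4, 2, 4, 1, 3, 6)

v_7(38/13) = 0 (numerator and denominator both coprime to 7), so x ∈ ℤ_7^×. Compute digits iteratively via a_i = x_i mod 7, x_{i+1} = (x_i − a_i)/7, with x_0 = x:
  x_0 = 38/13;  a_0 = 4;  x_1 = (x_0 − 4)/7 = -2/13
  x_1 = -2/13;  a_1 = 2;  x_2 = (x_1 − 2)/7 = -4/13
  x_2 = -4/13;  a_2 = 4;  x_3 = (x_2 − 4)/7 = -8/13
  x_3 = -8/13;  a_3 = 1;  x_4 = (x_3 − 1)/7 = -3/13
  x_4 = -3/13;  a_4 = 3;  x_5 = (x_4 − 3)/7 = -6/13
  x_5 = -6/13;  a_5 = 6;  x_6 = (x_5 − 6)/7 = -12/13
Digits: (4, 2, 4, 1, 3, 6).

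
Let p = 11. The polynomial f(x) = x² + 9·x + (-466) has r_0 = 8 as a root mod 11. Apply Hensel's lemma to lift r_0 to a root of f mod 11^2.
r_1 = 118 (mod 121)

Hensel: r_{i+1} = r_i − f(r_i)·(f′(r_i))^{-1} mod 11^{i+2}, f′(x) = 2x + 9. Iterate:
  r_0 = 8 (mod 11)
  r_1 = 118 (mod 121)
Final: r = 118 satisfies f(r) ≡ 0 mod 11^2.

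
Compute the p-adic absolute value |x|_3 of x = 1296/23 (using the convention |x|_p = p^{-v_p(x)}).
|1296/23|_3 = 1/81

Step 1 — compute v_3(x) by factoring powers of 3 out of the numerator and denominator: v_3(1296/23) = 4. Step 2 — apply |x|_p = p^{-v_p(x)} = 3^{-4} = 1/81.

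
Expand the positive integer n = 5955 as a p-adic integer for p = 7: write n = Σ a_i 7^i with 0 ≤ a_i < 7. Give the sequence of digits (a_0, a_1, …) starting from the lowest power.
(a_0, a_1, …) = (5, 3, 2, 3, 2)

Repeated division by 7 gives the digits low-to-high: 5955 = 5 + 3·7^1 + 2·7^2 + 3·7^3 + 2·7^4. Digit sequence: (5, 3, 2, 3, 2).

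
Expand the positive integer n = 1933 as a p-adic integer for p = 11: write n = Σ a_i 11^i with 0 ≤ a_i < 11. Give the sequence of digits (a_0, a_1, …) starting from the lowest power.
(a_0, a_1, …) = (8, 10, 4, 1)

Repeated division by 11 gives the digits low-to-high: 1933 = 8 + 10·11^1 + 4·11^2 + 1·11^3. Digit sequence: (8, 10, 4, 1).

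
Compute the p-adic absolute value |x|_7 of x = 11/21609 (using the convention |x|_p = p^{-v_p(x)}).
|11/21609|_7 = 2401

Step 1 — compute v_7(x) by factoring powers of 7 out of the numerator and denominator: v_7(11/21609) = -4. Step 2 — apply |x|_p = p^{-v_p(x)} = 7^{4} = 2401.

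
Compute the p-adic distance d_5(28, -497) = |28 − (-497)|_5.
d_5(28, -497) = 1/25

Step 1 — x − y = 28 − (-497) = 525. Step 2 — v_5(525) = 2 (factor: 525 = (5^2 · 21); the sign does not affect v_p). Step 3 — |x − y|_5 = 5^{-2} = 1/25.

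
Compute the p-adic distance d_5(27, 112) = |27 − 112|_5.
d_5(27, 112) = 1/5

Step 1 — x − y = 27 − 112 = -85. Step 2 — v_5(-85) = 1 (factor: -85 = −(5^1 · 17); the sign does not affect v_p). Step 3 — |x − y|_5 = 5^{-1} = 1/5.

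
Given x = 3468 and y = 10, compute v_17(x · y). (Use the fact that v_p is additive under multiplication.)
v_17(34680) = 2

v_p(x) = 2 (factor: 3468 = 17^2 · 12); v_p(y) = 0 (factor: 10 = 17^0 · 10). Additivity: v_p(xy) = v_p(x) + v_p(y) = 2 + 0 = 2. (Direct check: xy = 34680 = 17^2 · (120).)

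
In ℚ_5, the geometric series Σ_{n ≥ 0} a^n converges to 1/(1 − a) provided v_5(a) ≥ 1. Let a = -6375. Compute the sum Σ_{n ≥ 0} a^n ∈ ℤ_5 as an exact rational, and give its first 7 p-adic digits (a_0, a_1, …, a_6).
Σ a^n = 1/(1 − a) = 1/6376;  first 7 digits = (1, 0, 0, 4, 4, 2, 0)

v_5(a) = 3 ≥ 1, so the series converges in ℤ_5 to 1/(1 − a) = 1/(1 − (-6375)) = 1/6376. Expand this rational in ℤ_5: compute digits iteratively via d_i = x_i mod 5, x_{i+1} = (x_i − d_i)/5. The first 7 digits are (1, 0, 0, 4, 4, 2, 0).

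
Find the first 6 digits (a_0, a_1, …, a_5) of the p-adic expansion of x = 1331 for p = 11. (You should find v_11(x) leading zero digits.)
(a_0, …, a_5) = (0, 0, 0, 1, 0, 0)

v_11(1331) = 3, so a_0 = ... = a_2 = 0. Factor out: x = 11^3 · u with u = 1 a unit in ℤ_11. Expand u iteratively via a_{v+i} = u_i mod 11, u_{i+1} = (u_i − a_{v+i})/11:
  u_0 = 1;  a_3 = 1;  u_1 = (u_0 − 1)/11 = 0
  u_1 = 0;  a_4 = 0;  u_2 = (u_1 − 0)/11 = 0
  u_2 = 0;  a_5 = 0;  u_3 = (u_2 − 0)/11 = 0
Digits: (0, 0, 0, 1, 0, 0).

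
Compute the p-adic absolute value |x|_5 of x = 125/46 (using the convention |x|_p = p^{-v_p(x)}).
|125/46|_5 = 1/125

Step 1 — compute v_5(x) by factoring powers of 5 out of the numerator and denominator: v_5(125/46) = 3. Step 2 — apply |x|_p = p^{-v_p(x)} = 5^{-3} = 1/125.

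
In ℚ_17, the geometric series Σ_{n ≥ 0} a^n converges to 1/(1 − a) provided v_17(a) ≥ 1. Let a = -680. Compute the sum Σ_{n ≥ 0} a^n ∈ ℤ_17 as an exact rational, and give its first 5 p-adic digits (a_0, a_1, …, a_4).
Σ a^n = 1/(1 − a) = 1/681;  first 5 digits = (1, 11, 16, 13, 1)

v_17(a) = 1 ≥ 1, so the series converges in ℤ_17 to 1/(1 − a) = 1/(1 − (-680)) = 1/681. Expand this rational in ℤ_17: compute digits iteratively via d_i = x_i mod 17, x_{i+1} = (x_i − d_i)/17. The first 5 digits are (1, 11, 16, 13, 1).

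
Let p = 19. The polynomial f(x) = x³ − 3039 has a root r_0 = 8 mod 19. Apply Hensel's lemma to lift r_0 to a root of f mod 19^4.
r_3 = 11560 (mod 130321)

Hensel: r_{i+1} = r_i − f(r_i)/f′(r_i) mod 19^{i+2}, where f′(x) = 3x². Iterate:
  r_0 = 8 (mod 19)
  r_1 = 8 (mod 361)
  r_2 = 4701 (mod 6859)
  r_3 = 11560 (mod 130321)
Final: r = 11560 with f(r) ≡ 0 mod 19^4.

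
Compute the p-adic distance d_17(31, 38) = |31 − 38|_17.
d_17(31, 38) = 1

Step 1 — x − y = 31 − 38 = -7. Step 2 — v_17(-7) = 0 (factor: -7 = −(17^0 · 7); the sign does not affect v_p). Step 3 — |x − y|_17 = 17^{0} = 1.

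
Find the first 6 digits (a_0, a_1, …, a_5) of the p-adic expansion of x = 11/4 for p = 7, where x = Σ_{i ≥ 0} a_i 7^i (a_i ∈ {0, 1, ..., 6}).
(a_0, …, a_5) = (1, 2, 5, 1, 5, 1)

v_7(11/4) = 0 (numerator and denominator both coprime to 7), so x ∈ ℤ_7^×. Compute digits iteratively via a_i = x_i mod 7, x_{i+1} = (x_i − a_i)/7, with x_0 = x:
  x_0 = 11/4;  a_0 = 1;  x_1 = (x_0 − 1)/7 = 1/4
  x_1 = 1/4;  a_1 = 2;  x_2 = (x_1 − 2)/7 = -1/4
  x_2 = -1/4;  a_2 = 5;  x_3 = (x_2 − 5)/7 = -3/4
  x_3 = -3/4;  a_3 = 1;  x_4 = (x_3 − 1)/7 = -1/4
  x_4 = -1/4;  a_4 = 5;  x_5 = (x_4 − 5)/7 = -3/4
  x_5 = -3/4;  a_5 = 1;  x_6 = (x_5 − 1)/7 = -1/4
Digits: (1, 2, 5, 1, 5, 1).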